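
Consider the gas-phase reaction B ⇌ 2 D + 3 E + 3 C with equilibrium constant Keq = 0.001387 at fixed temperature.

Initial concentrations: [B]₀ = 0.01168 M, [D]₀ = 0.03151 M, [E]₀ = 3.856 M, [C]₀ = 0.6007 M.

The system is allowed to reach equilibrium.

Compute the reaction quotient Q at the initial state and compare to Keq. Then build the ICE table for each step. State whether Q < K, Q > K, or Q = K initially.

Q₀ = 1.056; Q > K (proceeds reverse)

Q₀ = 1.056 vs Keq = 0.001387 ⇒ Q>K, reverse
Step 1:
                    B           D           E           C
  init        0.01168     0.03151       3.856      0.6007
  Δ           0.01477    -0.02955    -0.04432    -0.04432
  eq          0.02645    0.001961       3.812      0.5564
  solve Keq expr → x = -0.01477; check Q = 0.001387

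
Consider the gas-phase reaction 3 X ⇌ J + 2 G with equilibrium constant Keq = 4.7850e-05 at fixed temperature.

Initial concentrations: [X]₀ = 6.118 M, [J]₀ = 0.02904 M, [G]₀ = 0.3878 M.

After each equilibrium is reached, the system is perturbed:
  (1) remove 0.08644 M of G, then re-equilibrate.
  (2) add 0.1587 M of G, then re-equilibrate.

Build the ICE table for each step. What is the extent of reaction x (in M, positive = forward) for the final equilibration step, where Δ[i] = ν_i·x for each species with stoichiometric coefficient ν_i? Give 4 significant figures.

Q₀ = 1.9071e-05 vs Keq = 4.7850e-05 ⇒ Q<K, forward
Step 1:
                   X          J          G
  I            6.118    0.02904     0.3878
  C         -0.07699    0.02566    0.05133
  E            6.041     0.0547     0.4391
  solve Keq expr → x = 0.02566; check Q = 4.7850e-05
Then remove 0.08644 M of G.
Step 2:
                   X          J          G
  I            6.041     0.0547     0.3527
  C         -0.04619     0.0154    0.03079
  E            5.995     0.0701     0.3835
  solve Keq expr → x = 0.0154; check Q = 4.7850e-05
Then add 0.1587 M of G.
Step 3:
                   X          J          G
  I            5.995     0.0701     0.5422
  C          0.07695   -0.02565    -0.0513
  E            6.072    0.04445     0.4909
  solve Keq expr → x = -0.02565; check Q = 4.7850e-05

x = -0.02565 M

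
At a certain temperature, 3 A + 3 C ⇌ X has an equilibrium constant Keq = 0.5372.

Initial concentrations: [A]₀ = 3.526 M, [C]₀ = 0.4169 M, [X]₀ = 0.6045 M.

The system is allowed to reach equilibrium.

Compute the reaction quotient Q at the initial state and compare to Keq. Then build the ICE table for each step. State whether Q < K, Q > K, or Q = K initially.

Q₀ = 0.1903; Q < K (proceeds forward)

Q₀ = 0.1903 vs Keq = 0.5372 ⇒ Q<K, forward
Step 1:
                    A           C           X
  I             3.526      0.4169      0.6045
  C           -0.1068     -0.1068     0.03561
  E             3.419      0.3101      0.6401
  solve Keq expr → x = 0.03561; check Q = 0.5372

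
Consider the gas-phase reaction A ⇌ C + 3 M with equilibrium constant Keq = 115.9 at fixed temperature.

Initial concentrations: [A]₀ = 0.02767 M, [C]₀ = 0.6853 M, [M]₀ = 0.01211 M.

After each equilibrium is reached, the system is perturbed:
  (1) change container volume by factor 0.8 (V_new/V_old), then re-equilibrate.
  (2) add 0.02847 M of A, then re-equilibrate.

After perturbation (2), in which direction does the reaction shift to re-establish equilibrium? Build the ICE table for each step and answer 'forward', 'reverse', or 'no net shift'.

Q₀ = 4.3985e-05 vs Keq = 115.9 ⇒ Q<K, forward
Step 1:
                  A         C         M
  Initial   0.02767    0.6853   0.01211
  Change   -0.02766   0.02766   0.08299
  Equil   5.2915e-06     0.713    0.0951
  solve Keq expr → x = 0.02766; check Q = 115.9
Then change container volume by factor 0.8 (V_new/V_old).
Step 2:
                  A         C         M
  Initial 6.6144e-06    0.8912    0.1189
  Change  6.2981e-06 -6.2981e-06 -1.8894e-05
  Equil   1.2913e-05    0.8912    0.1189
  solve Keq expr → x = -6.2981e-06; check Q = 115.9
Then add 0.02847 M of A.
Step 3:
                  A         C         M
  Initial   0.02848    0.8912    0.1189
  Change   -0.02842   0.02842   0.08525
  Equil   6.7468e-05    0.9196    0.2041
  solve Keq expr → x = 0.02842; check Q = 115.9

Direction: forward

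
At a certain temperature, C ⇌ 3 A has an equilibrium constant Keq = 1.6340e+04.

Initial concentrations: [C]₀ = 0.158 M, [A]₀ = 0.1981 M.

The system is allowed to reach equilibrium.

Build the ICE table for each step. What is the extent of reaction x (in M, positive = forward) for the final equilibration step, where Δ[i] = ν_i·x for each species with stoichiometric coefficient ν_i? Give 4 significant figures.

x = 0.158 M

Q₀ = 0.0492 vs Keq = 1.6340e+04 ⇒ Q<K, forward
Step 1:
                    C           A
  init          0.158      0.1981
  Δ            -0.158      0.4739
  eq       1.8576e-05       0.672
  solve Keq expr → x = 0.158; check Q = 1.6340e+04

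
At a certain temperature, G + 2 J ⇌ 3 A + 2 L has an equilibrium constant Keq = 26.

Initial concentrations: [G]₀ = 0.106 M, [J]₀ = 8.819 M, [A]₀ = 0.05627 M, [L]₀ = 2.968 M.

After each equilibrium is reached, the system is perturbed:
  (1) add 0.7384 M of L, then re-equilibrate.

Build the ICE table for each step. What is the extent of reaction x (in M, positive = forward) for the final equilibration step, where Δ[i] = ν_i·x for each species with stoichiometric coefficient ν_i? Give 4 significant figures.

x = -1.4021e-04 M

Q₀ = 1.9038e-04 vs Keq = 26 ⇒ Q<K, forward
Step 1:
                   G          J          A          L
  I            0.106      8.819    0.05627      2.968
  C          -0.1057    -0.2115     0.3172     0.2115
  E       2.7332e-04      8.608     0.3735      3.179
  solve Keq expr → x = 0.1057; check Q = 26
Then add 0.7384 M of L.
Step 2:
                   G          J          A          L
  I       2.7332e-04      8.608     0.3735      3.918
  C       1.4021e-04 2.8041e-04 -4.2062e-04 -2.8041e-04
  E       4.1353e-04      8.608      0.373      3.918
  solve Keq expr → x = -1.4021e-04; check Q = 26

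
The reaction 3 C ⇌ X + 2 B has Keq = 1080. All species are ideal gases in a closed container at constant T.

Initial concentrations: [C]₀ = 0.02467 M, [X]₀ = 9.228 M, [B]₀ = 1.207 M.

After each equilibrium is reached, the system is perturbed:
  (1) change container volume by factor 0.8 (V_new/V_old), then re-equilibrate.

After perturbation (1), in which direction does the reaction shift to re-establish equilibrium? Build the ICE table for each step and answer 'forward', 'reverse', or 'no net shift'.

Direction: no net shift

Q₀ = 8.9540e+05 vs Keq = 1080 ⇒ Q>K, reverse
Step 1:
                    C           X           B
  Initial     0.02467       9.228       1.207
  Change       0.1901    -0.06336     -0.1267
  Equil        0.2147       9.165        1.08
  solve Keq expr → x = -0.06336; check Q = 1080
Then change container volume by factor 0.8 (V_new/V_old).
Step 2:
                    C           X           B
  Initial      0.2684       11.46        1.35
  Change            0           0           0
  Equil        0.2684       11.46        1.35
  solve Keq expr → x = 0; check Q = 1080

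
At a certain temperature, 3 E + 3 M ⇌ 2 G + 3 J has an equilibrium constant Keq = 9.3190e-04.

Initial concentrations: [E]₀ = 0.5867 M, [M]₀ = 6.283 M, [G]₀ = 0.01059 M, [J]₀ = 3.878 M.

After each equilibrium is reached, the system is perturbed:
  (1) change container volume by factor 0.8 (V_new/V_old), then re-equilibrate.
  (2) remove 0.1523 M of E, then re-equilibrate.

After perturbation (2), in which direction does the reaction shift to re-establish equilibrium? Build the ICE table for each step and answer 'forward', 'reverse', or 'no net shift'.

Q₀ = 1.3058e-04 vs Keq = 9.3190e-04 ⇒ Q<K, forward
Step 1:
                  E         M         G         J
  init       0.5867     6.283   0.01059     3.878
  Δ        -0.02345  -0.02345   0.01563   0.02345
  eq         0.5632      6.26   0.02622     3.901
  solve Keq expr → x = 0.007817; check Q = 9.3190e-04
Then change container volume by factor 0.8 (V_new/V_old).
Step 2:
                  E         M         G         J
  init       0.7041     7.824   0.03278     4.877
  Δ       -0.005073 -0.005073  0.003382  0.005073
  eq          0.699     7.819   0.03616     4.882
  solve Keq expr → x = 0.001691; check Q = 9.3190e-04
Then remove 0.1523 M of E.
Step 3:
                  E         M         G         J
  init       0.5467     7.819   0.03616     4.882
  Δ         0.01489   0.01489 -0.009927  -0.01489
  eq         0.5616     7.834   0.02624     4.867
  solve Keq expr → x = -0.004963; check Q = 9.3190e-04

Direction: reverse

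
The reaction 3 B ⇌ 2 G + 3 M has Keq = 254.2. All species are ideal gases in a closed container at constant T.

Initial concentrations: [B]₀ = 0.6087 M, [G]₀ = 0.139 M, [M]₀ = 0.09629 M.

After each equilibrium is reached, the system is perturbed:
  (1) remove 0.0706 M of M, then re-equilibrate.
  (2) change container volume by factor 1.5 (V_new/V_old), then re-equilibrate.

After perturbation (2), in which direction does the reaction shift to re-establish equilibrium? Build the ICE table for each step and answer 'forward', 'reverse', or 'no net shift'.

Q₀ = 7.6483e-05 vs Keq = 254.2 ⇒ Q<K, forward
Step 1:
                   B          G          M
  init        0.6087      0.139    0.09629
  Δ          -0.5448     0.3632     0.5448
  eq         0.06394     0.5022     0.6411
  solve Keq expr → x = 0.1816; check Q = 254.2
Then remove 0.0706 M of M.
Step 2:
                   B          G          M
  init       0.06394     0.5022     0.5705
  Δ         -0.00612    0.00408    0.00612
  eq         0.05782     0.5063     0.5766
  solve Keq expr → x = 0.00204; check Q = 254.2
Then change container volume by factor 1.5 (V_new/V_old).
Step 3:
                   B          G          M
  init       0.03854     0.3375     0.3844
  Δ        -0.008181   0.005454   0.008181
  eq         0.03036      0.343     0.3926
  solve Keq expr → x = 0.002727; check Q = 254.2

Direction: forward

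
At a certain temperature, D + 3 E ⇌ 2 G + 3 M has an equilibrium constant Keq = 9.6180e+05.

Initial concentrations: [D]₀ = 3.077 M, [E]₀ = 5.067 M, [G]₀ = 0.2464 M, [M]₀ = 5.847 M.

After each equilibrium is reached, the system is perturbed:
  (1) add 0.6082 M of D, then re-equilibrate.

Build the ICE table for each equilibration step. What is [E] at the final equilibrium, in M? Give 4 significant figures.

Q₀ = 0.03032 vs Keq = 9.6180e+05 ⇒ Q<K, forward
Step 1:
                    D           E           G           M
  init          3.077       5.067      0.2464       5.847
  Δ            -1.616      -4.848       3.232       4.848
  eq            1.461      0.2192       3.478       10.69
  solve Keq expr → x = 1.616; check Q = 9.6180e+05
Then add 0.6082 M of D.
Step 2:
                    D           E           G           M
  init          2.069      0.2192       3.478       10.69
  Δ         -0.007595    -0.02278     0.01519     0.02278
  eq            2.062      0.1964       3.493       10.72
  solve Keq expr → x = 0.007595; check Q = 9.6180e+05

[E]_eq = 0.1964 M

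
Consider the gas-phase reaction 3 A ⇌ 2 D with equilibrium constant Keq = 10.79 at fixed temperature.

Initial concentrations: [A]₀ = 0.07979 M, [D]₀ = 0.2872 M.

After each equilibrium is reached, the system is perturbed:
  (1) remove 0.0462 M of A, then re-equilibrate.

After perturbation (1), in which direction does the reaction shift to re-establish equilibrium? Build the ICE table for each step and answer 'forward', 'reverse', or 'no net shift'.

Direction: reverse

Q₀ = 162.4 vs Keq = 10.79 ⇒ Q>K, reverse
Step 1:
                    A           D
  I           0.07979      0.2872
  C           0.08903    -0.05935
  E            0.1688      0.2278
  solve Keq expr → x = -0.02968; check Q = 10.79
Then remove 0.0462 M of A.
Step 2:
                    A           D
  I            0.1226      0.2278
  C            0.0346    -0.02307
  E            0.1572      0.2048
  solve Keq expr → x = -0.01153; check Q = 10.79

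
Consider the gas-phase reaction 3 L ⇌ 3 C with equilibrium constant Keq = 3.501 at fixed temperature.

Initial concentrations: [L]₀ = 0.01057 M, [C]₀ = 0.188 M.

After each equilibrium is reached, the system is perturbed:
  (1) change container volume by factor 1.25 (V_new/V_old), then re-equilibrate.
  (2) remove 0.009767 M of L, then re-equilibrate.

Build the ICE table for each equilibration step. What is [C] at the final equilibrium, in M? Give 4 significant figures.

Q₀ = 5627 vs Keq = 3.501 ⇒ Q>K, reverse
Step 1:
                  L         C
  init      0.01057     0.188
  Δ         0.06828  -0.06828
  eq        0.07885    0.1197
  solve Keq expr → x = -0.02276; check Q = 3.501
Then change container volume by factor 1.25 (V_new/V_old).
Step 2:
                  L         C
  init      0.06308   0.09578
  Δ               0         0
  eq        0.06308   0.09578
  solve Keq expr → x = 0; check Q = 3.501
Then remove 0.009767 M of L.
Step 3:
                  L         C
  init      0.05331   0.09578
  Δ        0.005889 -0.005889
  eq         0.0592   0.08989
  solve Keq expr → x = -0.001963; check Q = 3.501

[C]_eq = 0.08989 M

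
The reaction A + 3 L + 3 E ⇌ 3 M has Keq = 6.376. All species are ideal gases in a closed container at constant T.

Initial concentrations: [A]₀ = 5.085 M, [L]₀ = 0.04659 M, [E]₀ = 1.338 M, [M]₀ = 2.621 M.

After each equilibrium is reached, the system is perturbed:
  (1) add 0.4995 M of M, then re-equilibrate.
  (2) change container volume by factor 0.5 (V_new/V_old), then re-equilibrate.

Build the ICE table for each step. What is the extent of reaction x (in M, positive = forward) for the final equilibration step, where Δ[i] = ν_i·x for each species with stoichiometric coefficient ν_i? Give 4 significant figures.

Q₀ = 1.4617e+04 vs Keq = 6.376 ⇒ Q>K, reverse
Step 1:
                   A          L          E          M
  init         5.085    0.04659      1.338      2.621
  Δ           0.1218     0.3654     0.3654    -0.3654
  eq           5.207      0.412      1.703      2.256
  solve Keq expr → x = -0.1218; check Q = 6.376
Then add 0.4995 M of M.
Step 2:
                   A          L          E          M
  init         5.207      0.412      1.703      2.755
  Δ          0.02067    0.06201    0.06201   -0.06201
  eq           5.227      0.474      1.765      2.693
  solve Keq expr → x = -0.02067; check Q = 6.376
Then change container volume by factor 0.5 (V_new/V_old).
Step 3:
                   A          L          E          M
  init         10.45      0.948      3.531      5.386
  Δ          -0.1577     -0.473     -0.473      0.473
  eq            10.3      0.475      3.058      5.859
  solve Keq expr → x = 0.1577; check Q = 6.376

x = 0.1577 M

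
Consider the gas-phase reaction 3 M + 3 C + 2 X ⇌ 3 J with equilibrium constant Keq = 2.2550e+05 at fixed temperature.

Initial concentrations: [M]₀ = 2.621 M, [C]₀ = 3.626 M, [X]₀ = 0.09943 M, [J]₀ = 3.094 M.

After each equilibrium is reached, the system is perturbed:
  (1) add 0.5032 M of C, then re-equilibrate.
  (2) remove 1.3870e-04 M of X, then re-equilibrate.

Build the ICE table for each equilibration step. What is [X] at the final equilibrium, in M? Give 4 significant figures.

[X]_eq = 3.9811e-04 M

Q₀ = 3.49 vs Keq = 2.2550e+05 ⇒ Q<K, forward
Step 1:
                   M          C          X          J
  Initial      2.621      3.626    0.09943      3.094
  Change     -0.1484    -0.1484   -0.09894     0.1484
  Equil        2.473      3.478 4.8762e-04      3.242
  solve Keq expr → x = 0.04947; check Q = 2.2550e+05
Then add 0.5032 M of C.
Step 2:
                   M          C          X          J
  Initial      2.473      3.981 4.8762e-04      3.242
  Change  -1.3409e-04 -1.3409e-04 -8.9395e-05 1.3409e-04
  Equil        2.472      3.981 3.9823e-04      3.243
  solve Keq expr → x = 4.4698e-05; check Q = 2.2550e+05
Then remove 1.3870e-04 M of X.
Step 3:
                   M          C          X          J
  Initial      2.472      3.981 2.5953e-04      3.243
  Change  2.0787e-04 2.0787e-04 1.3858e-04 -2.0787e-04
  Equil        2.473      3.981 3.9811e-04      3.242
  solve Keq expr → x = -6.9290e-05; check Q = 2.2550e+05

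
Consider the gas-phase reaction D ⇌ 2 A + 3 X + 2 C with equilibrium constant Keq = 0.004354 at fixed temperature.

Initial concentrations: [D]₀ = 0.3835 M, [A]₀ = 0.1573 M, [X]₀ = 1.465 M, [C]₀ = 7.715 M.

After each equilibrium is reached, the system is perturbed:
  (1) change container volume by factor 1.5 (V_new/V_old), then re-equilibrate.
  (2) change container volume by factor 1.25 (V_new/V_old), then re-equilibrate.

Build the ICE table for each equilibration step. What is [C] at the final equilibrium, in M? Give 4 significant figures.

[C]_eq = 4.045 M

Q₀ = 12.07 vs Keq = 0.004354 ⇒ Q>K, reverse
Step 1:
                    D           A           X           C
  Initial      0.3835      0.1573       1.465       7.715
  Change       0.0765      -0.153     -0.2295      -0.153
  Equil          0.46    0.004309       1.236       7.562
  solve Keq expr → x = -0.0765; check Q = 0.004354
Then change container volume by factor 1.5 (V_new/V_old).
Step 2:
                    D           A           X           C
  Initial      0.3067    0.002873      0.8237       5.041
  Change    -0.003294    0.006588    0.009881    0.006588
  Equil        0.3034     0.00946      0.8336       5.048
  solve Keq expr → x = 0.003294; check Q = 0.004354
Then change container volume by factor 1.25 (V_new/V_old).
Step 3:
                    D           A           X           C
  Initial      0.2427    0.007568      0.6668       4.038
  Change    -0.003379    0.006758     0.01014    0.006758
  Equil        0.2393     0.01433       0.677       4.045
  solve Keq expr → x = 0.003379; check Q = 0.004354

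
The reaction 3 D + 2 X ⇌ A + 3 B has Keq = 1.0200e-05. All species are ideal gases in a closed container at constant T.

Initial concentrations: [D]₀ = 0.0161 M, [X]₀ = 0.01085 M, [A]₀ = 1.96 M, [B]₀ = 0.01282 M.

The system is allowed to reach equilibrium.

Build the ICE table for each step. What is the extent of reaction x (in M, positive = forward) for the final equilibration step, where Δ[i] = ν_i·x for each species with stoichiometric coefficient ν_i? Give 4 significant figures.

x = -0.004261 M

Q₀ = 8406 vs Keq = 1.0200e-05 ⇒ Q>K, reverse
Step 1:
                  D         X         A         B
  I          0.0161   0.01085      1.96   0.01282
  C         0.01278  0.008523 -0.004261  -0.01278
  E         0.02888   0.01937     1.956 3.6131e-05
  solve Keq expr → x = -0.004261; check Q = 1.0200e-05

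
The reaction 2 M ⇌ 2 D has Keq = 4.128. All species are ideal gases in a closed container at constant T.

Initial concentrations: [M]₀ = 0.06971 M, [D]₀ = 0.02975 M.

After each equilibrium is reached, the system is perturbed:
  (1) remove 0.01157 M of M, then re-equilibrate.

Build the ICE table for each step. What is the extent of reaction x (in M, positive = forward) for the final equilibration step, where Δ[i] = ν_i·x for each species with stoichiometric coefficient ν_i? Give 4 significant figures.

x = -0.003877 M

Q₀ = 0.1821 vs Keq = 4.128 ⇒ Q<K, forward
Step 1:
                    M           D
  Initial     0.06971     0.02975
  Change      -0.0369      0.0369
  Equil       0.03281     0.06665
  solve Keq expr → x = 0.01845; check Q = 4.128
Then remove 0.01157 M of M.
Step 2:
                    M           D
  Initial     0.02124     0.06665
  Change     0.007754   -0.007754
  Equil       0.02899      0.0589
  solve Keq expr → x = -0.003877; check Q = 4.128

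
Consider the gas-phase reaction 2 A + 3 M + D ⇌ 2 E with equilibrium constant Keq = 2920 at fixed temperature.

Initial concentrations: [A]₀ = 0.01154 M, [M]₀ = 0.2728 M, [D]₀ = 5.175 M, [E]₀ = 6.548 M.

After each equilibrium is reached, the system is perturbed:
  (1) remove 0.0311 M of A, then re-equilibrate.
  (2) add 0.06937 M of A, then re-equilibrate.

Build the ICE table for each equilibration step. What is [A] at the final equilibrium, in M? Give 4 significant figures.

[A]_eq = 0.1702 M

Q₀ = 3.0645e+06 vs Keq = 2920 ⇒ Q>K, reverse
Step 1:
                  A         M         D         E
  Initial   0.01154    0.2728     5.175     6.548
  Change     0.1416    0.2124    0.0708   -0.1416
  Equil      0.1531    0.4852     5.246     6.406
  solve Keq expr → x = -0.0708; check Q = 2920
Then remove 0.0311 M of A.
Step 2:
                  A         M         D         E
  Initial     0.122    0.4852     5.246     6.406
  Change    0.01839   0.02758  0.009193  -0.01839
  Equil      0.1404    0.5128     5.255     6.388
  solve Keq expr → x = -0.009193; check Q = 2920
Then add 0.06937 M of A.
Step 3:
                  A         M         D         E
  Initial    0.2098    0.5128     5.255     6.388
  Change   -0.03956  -0.05934  -0.01978   0.03956
  Equil      0.1702    0.4535     5.235     6.428
  solve Keq expr → x = 0.01978; check Q = 2920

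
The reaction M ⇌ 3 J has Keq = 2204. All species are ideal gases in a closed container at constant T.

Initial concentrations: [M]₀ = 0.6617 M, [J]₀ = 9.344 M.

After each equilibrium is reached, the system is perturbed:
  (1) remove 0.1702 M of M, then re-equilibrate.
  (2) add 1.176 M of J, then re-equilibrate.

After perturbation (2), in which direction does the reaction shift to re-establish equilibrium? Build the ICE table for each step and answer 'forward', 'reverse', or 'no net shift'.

Direction: reverse

Q₀ = 1233 vs Keq = 2204 ⇒ Q<K, forward
Step 1:
                    M           J
  init         0.6617       9.344
  Δ           -0.2111      0.6332
  eq           0.4506       9.977
  solve Keq expr → x = 0.2111; check Q = 2204
Then remove 0.1702 M of M.
Step 2:
                    M           J
  init         0.2804       9.977
  Δ            0.1223     -0.3669
  eq           0.4027        9.61
  solve Keq expr → x = -0.1223; check Q = 2204
Then add 1.176 M of J.
Step 3:
                    M           J
  init         0.4027       10.79
  Δ            0.1141     -0.3424
  eq           0.5169       10.44
  solve Keq expr → x = -0.1141; check Q = 2204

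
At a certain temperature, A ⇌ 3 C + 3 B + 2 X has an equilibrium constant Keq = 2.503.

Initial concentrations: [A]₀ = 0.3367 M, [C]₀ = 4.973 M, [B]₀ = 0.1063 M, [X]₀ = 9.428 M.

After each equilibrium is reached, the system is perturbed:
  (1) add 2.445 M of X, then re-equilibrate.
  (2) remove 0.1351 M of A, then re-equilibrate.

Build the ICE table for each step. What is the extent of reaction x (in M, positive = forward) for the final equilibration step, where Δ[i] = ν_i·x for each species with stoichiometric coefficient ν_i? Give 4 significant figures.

Q₀ = 39 vs Keq = 2.503 ⇒ Q>K, reverse
Step 1:
                    A           C           B           X
  Initial      0.3367       4.973      0.1063       9.428
  Change      0.02073     -0.0622     -0.0622    -0.04147
  Equil        0.3574       4.911      0.0441       9.387
  solve Keq expr → x = -0.02073; check Q = 2.503
Then add 2.445 M of X.
Step 2:
                    A           C           B           X
  Initial      0.3574       4.911      0.0441       11.83
  Change     0.002059   -0.006177   -0.006177   -0.004118
  Equil        0.3595       4.905     0.03792       11.83
  solve Keq expr → x = -0.002059; check Q = 2.503
Then remove 0.1351 M of A.
Step 3:
                    A           C           B           X
  Initial      0.2244       4.905     0.03792       11.83
  Change     0.001795   -0.005384   -0.005384   -0.003589
  Equil        0.2262       4.899     0.03253       11.82
  solve Keq expr → x = -0.001795; check Q = 2.503

x = -0.001795 M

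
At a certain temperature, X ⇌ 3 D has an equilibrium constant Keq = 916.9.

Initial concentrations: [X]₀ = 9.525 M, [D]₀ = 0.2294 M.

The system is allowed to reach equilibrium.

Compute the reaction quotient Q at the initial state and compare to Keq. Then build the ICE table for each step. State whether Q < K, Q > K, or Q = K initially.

Q₀ = 0.001267; Q < K (proceeds forward)

Q₀ = 0.001267 vs Keq = 916.9 ⇒ Q<K, forward
Step 1:
                   X          D
  Initial      9.525     0.2294
  Change        -5.2       15.6
  Equil        4.325      15.83
  solve Keq expr → x = 5.2; check Q = 916.9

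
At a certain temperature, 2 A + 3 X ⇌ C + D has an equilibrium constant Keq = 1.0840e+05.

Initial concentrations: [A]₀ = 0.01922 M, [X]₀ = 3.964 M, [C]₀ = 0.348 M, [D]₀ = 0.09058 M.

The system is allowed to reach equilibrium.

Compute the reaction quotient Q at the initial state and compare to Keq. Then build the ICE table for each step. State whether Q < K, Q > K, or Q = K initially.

Q₀ = 1.37 vs Keq = 1.0840e+05 ⇒ Q<K, forward
Step 1:
                   A          X          C          D
  I          0.01922      3.964      0.348    0.09058
  C         -0.01915   -0.02872   0.009573   0.009573
  E       7.3627e-05      3.935     0.3576     0.1002
  solve Keq expr → x = 0.009573; check Q = 1.0840e+05

Q₀ = 1.37; Q < K (proceeds forward)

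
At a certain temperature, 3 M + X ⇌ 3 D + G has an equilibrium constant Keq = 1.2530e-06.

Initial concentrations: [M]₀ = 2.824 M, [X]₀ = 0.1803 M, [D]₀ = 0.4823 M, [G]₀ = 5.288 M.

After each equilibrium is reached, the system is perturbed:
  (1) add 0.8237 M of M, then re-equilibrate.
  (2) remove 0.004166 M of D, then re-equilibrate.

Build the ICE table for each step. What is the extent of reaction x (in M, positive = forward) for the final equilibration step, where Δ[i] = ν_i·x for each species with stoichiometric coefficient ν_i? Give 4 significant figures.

Q₀ = 0.1461 vs Keq = 1.2530e-06 ⇒ Q>K, reverse
Step 1:
                  M         X         D         G
  Initial     2.824    0.1803    0.4823     5.288
  Change      0.468     0.156    -0.468    -0.156
  Equil       3.292    0.3363   0.01431     5.132
  solve Keq expr → x = -0.156; check Q = 1.2530e-06
Then add 0.8237 M of M.
Step 2:
                  M         X         D         G
  Initial     4.116    0.3363   0.01431     5.132
  Change  -0.003542 -0.001181  0.003542  0.001181
  Equil       4.112    0.3351   0.01785     5.133
  solve Keq expr → x = 0.001181; check Q = 1.2530e-06
Then remove 0.004166 M of D.
Step 3:
                  M         X         D         G
  Initial     4.112    0.3351   0.01368     5.133
  Change  -0.004122 -0.001374  0.004122  0.001374
  Equil       4.108    0.3337   0.01781     5.135
  solve Keq expr → x = 0.001374; check Q = 1.2530e-06

x = 0.001374 M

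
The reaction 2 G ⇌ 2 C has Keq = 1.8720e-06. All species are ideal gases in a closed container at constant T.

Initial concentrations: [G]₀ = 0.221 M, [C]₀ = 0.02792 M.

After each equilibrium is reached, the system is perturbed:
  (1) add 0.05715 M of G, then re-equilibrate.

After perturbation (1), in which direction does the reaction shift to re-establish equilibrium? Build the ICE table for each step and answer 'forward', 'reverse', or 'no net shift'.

Direction: forward

Q₀ = 0.01596 vs Keq = 1.8720e-06 ⇒ Q>K, reverse
Step 1:
                   G          C
  init         0.221    0.02792
  Δ          0.02758   -0.02758
  eq          0.2486 3.4011e-04
  solve Keq expr → x = -0.01379; check Q = 1.8720e-06
Then add 0.05715 M of G.
Step 2:
                   G          C
  init        0.3057 3.4011e-04
  Δ       -7.8086e-05 7.8086e-05
  eq          0.3057 4.1820e-04
  solve Keq expr → x = 3.9043e-05; check Q = 1.8720e-06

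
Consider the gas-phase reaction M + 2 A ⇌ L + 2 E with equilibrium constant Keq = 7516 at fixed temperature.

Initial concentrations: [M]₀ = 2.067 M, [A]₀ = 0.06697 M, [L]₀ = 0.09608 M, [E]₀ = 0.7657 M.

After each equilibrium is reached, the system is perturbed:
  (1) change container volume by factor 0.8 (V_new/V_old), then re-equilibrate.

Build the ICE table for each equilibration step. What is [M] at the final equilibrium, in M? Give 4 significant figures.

Q₀ = 6.076 vs Keq = 7516 ⇒ Q<K, forward
Step 1:
                    M           A           L           E
  init          2.067     0.06697     0.09608      0.7657
  Δ          -0.03228    -0.06456     0.03228     0.06456
  eq            2.035    0.002405      0.1284      0.8303
  solve Keq expr → x = 0.03228; check Q = 7516
Then change container volume by factor 0.8 (V_new/V_old).
Step 2:
                    M           A           L           E
  init          2.543    0.003007      0.1605       1.038
  Δ                 0           0           0           0
  eq            2.543    0.003007      0.1605       1.038
  solve Keq expr → x = 0; check Q = 7516

[M]_eq = 2.543 M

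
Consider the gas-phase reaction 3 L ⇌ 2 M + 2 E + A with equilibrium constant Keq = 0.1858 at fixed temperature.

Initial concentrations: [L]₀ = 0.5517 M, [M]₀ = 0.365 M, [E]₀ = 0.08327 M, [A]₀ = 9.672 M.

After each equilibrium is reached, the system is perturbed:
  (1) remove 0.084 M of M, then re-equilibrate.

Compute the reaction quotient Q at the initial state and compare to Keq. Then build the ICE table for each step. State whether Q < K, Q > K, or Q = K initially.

Q₀ = 0.05321 vs Keq = 0.1858 ⇒ Q<K, forward
Step 1:
                   L          M          E          A
  Initial     0.5517      0.365    0.08327      9.672
  Change     -0.0556    0.03707    0.03707    0.01853
  Equil       0.4961     0.4021     0.1203      9.691
  solve Keq expr → x = 0.01853; check Q = 0.1858
Then remove 0.084 M of M.
Step 2:
                   L          M          E          A
  Initial     0.4961     0.3181     0.1203      9.691
  Change    -0.02258    0.01505    0.01505   0.007526
  Equil       0.4735     0.3331     0.1354      9.698
  solve Keq expr → x = 0.007526; check Q = 0.1858

Q₀ = 0.05321; Q < K (proceeds forward)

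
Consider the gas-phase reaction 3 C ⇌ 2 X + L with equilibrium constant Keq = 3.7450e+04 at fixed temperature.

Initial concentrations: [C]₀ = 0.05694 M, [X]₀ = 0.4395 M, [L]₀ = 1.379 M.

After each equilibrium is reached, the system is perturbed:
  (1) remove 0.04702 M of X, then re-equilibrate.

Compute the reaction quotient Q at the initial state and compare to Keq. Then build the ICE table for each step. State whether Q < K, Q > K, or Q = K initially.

Q₀ = 1443 vs Keq = 3.7450e+04 ⇒ Q<K, forward
Step 1:
                    C           X           L
  I           0.05694      0.4395       1.379
  C          -0.03694     0.02463     0.01231
  E              0.02      0.4641       1.391
  solve Keq expr → x = 0.01231; check Q = 3.7450e+04
Then remove 0.04702 M of X.
Step 2:
                    C           X           L
  I              0.02      0.4171       1.391
  C         -0.001346  8.9742e-04  4.4871e-04
  E           0.01866       0.418       1.392
  solve Keq expr → x = 4.4871e-04; check Q = 3.7450e+04

Q₀ = 1443; Q < K (proceeds forward)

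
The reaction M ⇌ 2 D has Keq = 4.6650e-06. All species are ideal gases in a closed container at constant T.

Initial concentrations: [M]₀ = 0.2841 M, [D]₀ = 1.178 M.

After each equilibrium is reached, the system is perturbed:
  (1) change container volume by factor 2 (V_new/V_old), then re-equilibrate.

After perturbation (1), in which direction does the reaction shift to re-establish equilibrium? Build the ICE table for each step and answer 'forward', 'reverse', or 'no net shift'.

Direction: forward

Q₀ = 4.884 vs Keq = 4.6650e-06 ⇒ Q>K, reverse
Step 1:
                    M           D
  I            0.2841       1.178
  C             0.588      -1.176
  E            0.8721    0.002017
  solve Keq expr → x = -0.588; check Q = 4.6650e-06
Then change container volume by factor 2 (V_new/V_old).
Step 2:
                    M           D
  I             0.436    0.001009
  C       -2.0870e-04  4.1739e-04
  E            0.4358    0.001426
  solve Keq expr → x = 2.0870e-04; check Q = 4.6650e-06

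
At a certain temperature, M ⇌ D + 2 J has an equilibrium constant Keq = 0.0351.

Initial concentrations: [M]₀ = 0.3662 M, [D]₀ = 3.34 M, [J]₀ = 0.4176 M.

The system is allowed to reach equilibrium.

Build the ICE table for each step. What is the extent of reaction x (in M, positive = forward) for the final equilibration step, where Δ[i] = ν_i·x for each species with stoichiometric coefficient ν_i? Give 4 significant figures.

x = -0.1703 M

Q₀ = 1.591 vs Keq = 0.0351 ⇒ Q>K, reverse
Step 1:
                  M         D         J
  I          0.3662      3.34    0.4176
  C          0.1703   -0.1703   -0.3405
  E          0.5365      3.17   0.07707
  solve Keq expr → x = -0.1703; check Q = 0.0351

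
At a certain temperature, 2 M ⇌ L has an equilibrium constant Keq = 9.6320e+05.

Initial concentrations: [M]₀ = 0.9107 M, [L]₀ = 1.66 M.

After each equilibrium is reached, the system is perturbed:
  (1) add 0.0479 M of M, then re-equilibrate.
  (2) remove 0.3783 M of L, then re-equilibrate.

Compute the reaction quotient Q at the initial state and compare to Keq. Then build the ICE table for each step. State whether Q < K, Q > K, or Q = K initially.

Q₀ = 2.002; Q < K (proceeds forward)

Q₀ = 2.002 vs Keq = 9.6320e+05 ⇒ Q<K, forward
Step 1:
                   M          L
  I           0.9107       1.66
  C          -0.9092     0.4546
  E         0.001482      2.115
  solve Keq expr → x = 0.4546; check Q = 9.6320e+05
Then add 0.0479 M of M.
Step 2:
                   M          L
  I          0.04938      2.115
  C         -0.04789    0.02395
  E          0.00149      2.139
  solve Keq expr → x = 0.02395; check Q = 9.6320e+05
Then remove 0.3783 M of L.
Step 3:
                   M          L
  I          0.00149       1.76
  C       -1.3817e-04 6.9087e-05
  E         0.001352       1.76
  solve Keq expr → x = 6.9087e-05; check Q = 9.6320e+05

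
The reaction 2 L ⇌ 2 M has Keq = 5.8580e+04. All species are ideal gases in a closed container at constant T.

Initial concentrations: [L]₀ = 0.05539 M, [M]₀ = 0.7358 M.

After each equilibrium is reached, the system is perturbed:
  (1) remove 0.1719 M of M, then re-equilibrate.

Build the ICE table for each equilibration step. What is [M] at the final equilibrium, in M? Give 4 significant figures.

Q₀ = 176.5 vs Keq = 5.8580e+04 ⇒ Q<K, forward
Step 1:
                  L         M
  Initial   0.05539    0.7358
  Change   -0.05213   0.05213
  Equil    0.003255    0.7879
  solve Keq expr → x = 0.02607; check Q = 5.8580e+04
Then remove 0.1719 M of M.
Step 2:
                  L         M
  Initial  0.003255     0.616
  Change  -7.0731e-04 7.0731e-04
  Equil    0.002548    0.6167
  solve Keq expr → x = 3.5366e-04; check Q = 5.8580e+04

[M]_eq = 0.6167 M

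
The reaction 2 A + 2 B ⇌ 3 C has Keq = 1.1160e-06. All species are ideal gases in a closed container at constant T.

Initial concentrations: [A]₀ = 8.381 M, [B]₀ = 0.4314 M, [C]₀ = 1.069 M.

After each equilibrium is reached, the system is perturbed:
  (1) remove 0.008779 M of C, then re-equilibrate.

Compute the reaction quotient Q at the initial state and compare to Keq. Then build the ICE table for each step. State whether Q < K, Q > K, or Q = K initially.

Q₀ = 0.09345 vs Keq = 1.1160e-06 ⇒ Q>K, reverse
Step 1:
                    A           B           C
  I             8.381      0.4314       1.069
  C            0.6804      0.6804      -1.021
  E             9.061       1.112     0.04838
  solve Keq expr → x = -0.3402; check Q = 1.1160e-06
Then remove 0.008779 M of C.
Step 2:
                    A           B           C
  I             9.061       1.112     0.03961
  C         -0.005728   -0.005728    0.008592
  E             9.056       1.106      0.0482
  solve Keq expr → x = 0.002864; check Q = 1.1160e-06

Q₀ = 0.09345; Q > K (proceeds reverse)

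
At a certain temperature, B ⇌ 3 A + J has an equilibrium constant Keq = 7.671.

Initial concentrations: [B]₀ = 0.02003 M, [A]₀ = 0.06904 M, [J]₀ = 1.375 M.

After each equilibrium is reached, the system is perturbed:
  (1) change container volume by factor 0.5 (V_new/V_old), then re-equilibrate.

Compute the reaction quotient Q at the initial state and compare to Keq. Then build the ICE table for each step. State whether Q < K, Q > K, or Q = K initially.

Q₀ = 0.02259; Q < K (proceeds forward)

Q₀ = 0.02259 vs Keq = 7.671 ⇒ Q<K, forward
Step 1:
                    B           A           J
  Initial     0.02003     0.06904       1.375
  Change     -0.01965     0.05895     0.01965
  Equil    3.8116e-04       0.128       1.395
  solve Keq expr → x = 0.01965; check Q = 7.671
Then change container volume by factor 0.5 (V_new/V_old).
Step 2:
                    B           A           J
  Initial  7.6232e-04       0.256       2.789
  Change     0.004427    -0.01328   -0.004427
  Equil      0.005189      0.2427       2.785
  solve Keq expr → x = -0.004427; check Q = 7.671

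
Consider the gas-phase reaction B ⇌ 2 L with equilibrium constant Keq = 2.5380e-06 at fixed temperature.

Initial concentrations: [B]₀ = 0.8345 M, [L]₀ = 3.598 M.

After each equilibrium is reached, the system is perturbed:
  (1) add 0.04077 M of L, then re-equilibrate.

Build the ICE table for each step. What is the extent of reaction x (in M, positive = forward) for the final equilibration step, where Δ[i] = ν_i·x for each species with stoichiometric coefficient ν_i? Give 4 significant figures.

Q₀ = 15.51 vs Keq = 2.5380e-06 ⇒ Q>K, reverse
Step 1:
                   B          L
  init        0.8345      3.598
  Δ            1.798     -3.595
  eq           2.632   0.002585
  solve Keq expr → x = -1.798; check Q = 2.5380e-06
Then add 0.04077 M of L.
Step 2:
                   B          L
  init         2.632    0.04335
  Δ          0.02038   -0.04076
  eq           2.653   0.002595
  solve Keq expr → x = -0.02038; check Q = 2.5380e-06

x = -0.02038 M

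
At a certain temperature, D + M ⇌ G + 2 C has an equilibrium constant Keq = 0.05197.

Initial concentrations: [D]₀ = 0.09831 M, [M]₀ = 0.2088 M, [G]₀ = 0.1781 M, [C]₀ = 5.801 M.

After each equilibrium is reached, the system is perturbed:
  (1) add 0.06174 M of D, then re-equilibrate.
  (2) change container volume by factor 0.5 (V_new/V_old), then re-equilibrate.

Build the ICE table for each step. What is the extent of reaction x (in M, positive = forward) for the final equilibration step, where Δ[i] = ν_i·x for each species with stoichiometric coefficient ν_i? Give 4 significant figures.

x = -2.2885e-04 M

Q₀ = 292 vs Keq = 0.05197 ⇒ Q>K, reverse
Step 1:
                    D           M           G           C
  I           0.09831      0.2088      0.1781       5.801
  C            0.1779      0.1779     -0.1779     -0.3558
  E            0.2762      0.3867  1.8723e-04       5.445
  solve Keq expr → x = -0.1779; check Q = 0.05197
Then add 0.06174 M of D.
Step 2:
                    D           M           G           C
  I             0.338      0.3867  1.8723e-04       5.445
  C       -4.1789e-05 -4.1789e-05  4.1789e-05  8.3578e-05
  E            0.3379      0.3867  2.2902e-04       5.445
  solve Keq expr → x = 4.1789e-05; check Q = 0.05197
Then change container volume by factor 0.5 (V_new/V_old).
Step 3:
                    D           M           G           C
  I            0.6758      0.7733  4.5804e-04       10.89
  C        2.2885e-04  2.2885e-04 -2.2885e-04 -4.5771e-04
  E            0.6761      0.7736  2.2918e-04       10.89
  solve Keq expr → x = -2.2885e-04; check Q = 0.05197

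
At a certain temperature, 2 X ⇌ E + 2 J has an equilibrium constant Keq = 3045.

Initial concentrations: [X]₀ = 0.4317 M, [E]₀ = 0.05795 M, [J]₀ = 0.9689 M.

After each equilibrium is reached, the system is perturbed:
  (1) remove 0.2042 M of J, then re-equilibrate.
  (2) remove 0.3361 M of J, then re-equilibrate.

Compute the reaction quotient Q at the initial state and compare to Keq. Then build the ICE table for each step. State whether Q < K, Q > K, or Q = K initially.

Q₀ = 0.2919 vs Keq = 3045 ⇒ Q<K, forward
Step 1:
                   X          E          J
  Initial     0.4317    0.05795     0.9689
  Change     -0.4187     0.2093     0.4187
  Equil        0.013     0.2673      1.388
  solve Keq expr → x = 0.2093; check Q = 3045
Then remove 0.2042 M of J.
Step 2:
                   X          E          J
  Initial      0.013     0.2673      1.183
  Change   -0.001876 9.3808e-04   0.001876
  Equil      0.01112     0.2682      1.185
  solve Keq expr → x = 9.3808e-04; check Q = 3045
Then remove 0.3361 M of J.
Step 3:
                   X          E          J
  Initial    0.01112     0.2682     0.8492
  Change   -0.003102   0.001551   0.003102
  Equil     0.008022     0.2698     0.8523
  solve Keq expr → x = 0.001551; check Q = 3045

Q₀ = 0.2919; Q < K (proceeds forward)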